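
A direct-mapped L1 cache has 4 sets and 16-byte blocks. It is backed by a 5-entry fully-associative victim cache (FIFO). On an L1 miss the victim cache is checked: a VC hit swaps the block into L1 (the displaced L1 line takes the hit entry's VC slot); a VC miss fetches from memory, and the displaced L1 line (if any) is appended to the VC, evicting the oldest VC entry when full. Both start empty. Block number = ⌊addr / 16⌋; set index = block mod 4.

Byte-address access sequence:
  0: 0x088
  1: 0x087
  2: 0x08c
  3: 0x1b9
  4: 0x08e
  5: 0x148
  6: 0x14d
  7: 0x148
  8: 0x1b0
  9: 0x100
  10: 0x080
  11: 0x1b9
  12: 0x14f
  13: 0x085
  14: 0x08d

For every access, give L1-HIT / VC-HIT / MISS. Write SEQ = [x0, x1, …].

#0 0x88→b8/s0 MISS; vc=[]
#1 0x87→b8/s0 L1-HIT; vc=[]
#2 0x8c→b8/s0 L1-HIT; vc=[]
#3 0x1b9→b27/s3 MISS; vc=[]
#4 0x8e→b8/s0 L1-HIT; vc=[]
#5 0x148→b20/s0 MISS; vc=[8]
#6 0x14d→b20/s0 L1-HIT; vc=[8]
#7 0x148→b20/s0 L1-HIT; vc=[8]
#8 0x1b0→b27/s3 L1-HIT; vc=[8]
#9 0x100→b16/s0 MISS; vc=[8,20]
#10 0x80→b8/s0 VC-HIT; vc=[16,20]
#11 0x1b9→b27/s3 L1-HIT; vc=[16,20]
#12 0x14f→b20/s0 VC-HIT; vc=[16,8]
#13 0x85→b8/s0 VC-HIT; vc=[16,20]
#14 0x8d→b8/s0 L1-HIT; vc=[16,20]

SEQ = [MISS, L1-HIT, L1-HIT, MISS, L1-HIT, MISS, L1-HIT, L1-HIT, L1-HIT, MISS, VC-HIT, L1-HIT, VC-HIT, VC-HIT, L1-HIT]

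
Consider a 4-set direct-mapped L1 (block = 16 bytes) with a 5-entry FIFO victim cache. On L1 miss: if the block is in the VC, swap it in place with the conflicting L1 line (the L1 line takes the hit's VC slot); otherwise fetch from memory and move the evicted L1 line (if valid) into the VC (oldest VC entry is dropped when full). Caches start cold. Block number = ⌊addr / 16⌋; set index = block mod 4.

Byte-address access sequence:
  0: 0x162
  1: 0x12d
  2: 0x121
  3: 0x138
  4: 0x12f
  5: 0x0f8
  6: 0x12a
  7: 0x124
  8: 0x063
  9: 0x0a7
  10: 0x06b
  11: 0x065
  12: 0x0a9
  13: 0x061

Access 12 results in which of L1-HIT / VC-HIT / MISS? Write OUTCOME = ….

OUTCOME = VC-HIT

0: 0x162 (blk 22, set 2) → MISS  vc=[]
1: 0x12d (blk 18, set 2) → MISS  vc=[22]
2: 0x121 (blk 18, set 2) → L1-HIT  vc=[22]
3: 0x138 (blk 19, set 3) → MISS  vc=[22]
4: 0x12f (blk 18, set 2) → L1-HIT  vc=[22]
5: 0xf8 (blk 15, set 3) → MISS  vc=[22, 19]
6: 0x12a (blk 18, set 2) → L1-HIT  vc=[22, 19]
7: 0x124 (blk 18, set 2) → L1-HIT  vc=[22, 19]
8: 0x63 (blk 6, set 2) → MISS  vc=[22, 19, 18]
9: 0xa7 (blk 10, set 2) → MISS  vc=[22, 19, 18, 6]
10: 0x6b (blk 6, set 2) → VC-HIT  vc=[22, 19, 18, 10]
11: 0x65 (blk 6, set 2) → L1-HIT  vc=[22, 19, 18, 10]
12: 0xa9 (blk 10, set 2) → VC-HIT  vc=[22, 19, 18, 6]
13: 0x61 (blk 6, set 2) → VC-HIT  vc=[22, 19, 18, 10]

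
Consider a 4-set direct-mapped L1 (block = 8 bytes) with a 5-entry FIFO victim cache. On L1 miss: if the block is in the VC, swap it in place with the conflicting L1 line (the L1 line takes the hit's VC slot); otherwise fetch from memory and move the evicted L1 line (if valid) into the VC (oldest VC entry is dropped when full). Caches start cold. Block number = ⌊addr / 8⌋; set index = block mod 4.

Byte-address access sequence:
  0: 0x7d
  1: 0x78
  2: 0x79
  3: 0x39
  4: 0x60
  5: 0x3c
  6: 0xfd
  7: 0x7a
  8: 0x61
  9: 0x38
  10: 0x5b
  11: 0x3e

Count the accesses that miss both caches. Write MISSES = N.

0: 0x7d (blk 15, set 3) → MISS  vc=[]
1: 0x78 (blk 15, set 3) → L1-HIT  vc=[]
2: 0x79 (blk 15, set 3) → L1-HIT  vc=[]
3: 0x39 (blk 7, set 3) → MISS  vc=[15]
4: 0x60 (blk 12, set 0) → MISS  vc=[15]
5: 0x3c (blk 7, set 3) → L1-HIT  vc=[15]
6: 0xfd (blk 31, set 3) → MISS  vc=[15, 7]
7: 0x7a (blk 15, set 3) → VC-HIT  vc=[31, 7]
8: 0x61 (blk 12, set 0) → L1-HIT  vc=[31, 7]
9: 0x38 (blk 7, set 3) → VC-HIT  vc=[31, 15]
10: 0x5b (blk 11, set 3) → MISS  vc=[31, 15, 7]
11: 0x3e (blk 7, set 3) → VC-HIT  vc=[31, 15, 11]

MISSES = 5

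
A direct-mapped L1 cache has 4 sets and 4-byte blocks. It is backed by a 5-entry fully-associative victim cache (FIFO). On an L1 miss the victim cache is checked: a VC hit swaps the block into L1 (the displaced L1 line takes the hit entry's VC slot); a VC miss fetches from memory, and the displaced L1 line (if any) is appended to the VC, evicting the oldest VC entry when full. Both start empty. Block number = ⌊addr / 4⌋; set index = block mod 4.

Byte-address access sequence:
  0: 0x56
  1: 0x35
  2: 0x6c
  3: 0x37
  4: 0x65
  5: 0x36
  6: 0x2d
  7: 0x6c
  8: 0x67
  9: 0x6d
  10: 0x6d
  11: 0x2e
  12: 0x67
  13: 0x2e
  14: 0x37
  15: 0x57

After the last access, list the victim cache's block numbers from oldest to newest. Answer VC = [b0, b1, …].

VC = [13, 25, 27]

  [0] addr=0x56 blk=21 s=1: MISS | VC []
  [1] addr=0x35 blk=13 s=1: MISS | VC [21]
  [2] addr=0x6c blk=27 s=3: MISS | VC [21]
  [3] addr=0x37 blk=13 s=1: L1-HIT | VC [21]
  [4] addr=0x65 blk=25 s=1: MISS | VC [21, 13]
  [5] addr=0x36 blk=13 s=1: VC-HIT | VC [21, 25]
  [6] addr=0x2d blk=11 s=3: MISS | VC [21, 25, 27]
  [7] addr=0x6c blk=27 s=3: VC-HIT | VC [21, 25, 11]
  [8] addr=0x67 blk=25 s=1: VC-HIT | VC [21, 13, 11]
  [9] addr=0x6d blk=27 s=3: L1-HIT | VC [21, 13, 11]
  [10] addr=0x6d blk=27 s=3: L1-HIT | VC [21, 13, 11]
  [11] addr=0x2e blk=11 s=3: VC-HIT | VC [21, 13, 27]
  [12] addr=0x67 blk=25 s=1: L1-HIT | VC [21, 13, 27]
  [13] addr=0x2e blk=11 s=3: L1-HIT | VC [21, 13, 27]
  [14] addr=0x37 blk=13 s=1: VC-HIT | VC [21, 25, 27]
  [15] addr=0x57 blk=21 s=1: VC-HIT | VC [13, 25, 27]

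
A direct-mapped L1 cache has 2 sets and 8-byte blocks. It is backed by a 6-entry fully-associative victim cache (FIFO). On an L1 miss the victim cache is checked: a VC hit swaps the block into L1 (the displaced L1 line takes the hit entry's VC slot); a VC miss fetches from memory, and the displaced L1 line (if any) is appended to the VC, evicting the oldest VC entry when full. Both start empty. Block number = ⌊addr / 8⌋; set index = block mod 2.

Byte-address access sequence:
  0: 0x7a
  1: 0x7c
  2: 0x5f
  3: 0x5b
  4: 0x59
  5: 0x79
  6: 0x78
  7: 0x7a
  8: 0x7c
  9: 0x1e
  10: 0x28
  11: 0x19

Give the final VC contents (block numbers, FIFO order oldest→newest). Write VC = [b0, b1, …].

VC = [11, 15, 5]

#0 0x7a→b15/s1 MISS; vc=[]
#1 0x7c→b15/s1 L1-HIT; vc=[]
#2 0x5f→b11/s1 MISS; vc=[15]
#3 0x5b→b11/s1 L1-HIT; vc=[15]
#4 0x59→b11/s1 L1-HIT; vc=[15]
#5 0x79→b15/s1 VC-HIT; vc=[11]
#6 0x78→b15/s1 L1-HIT; vc=[11]
#7 0x7a→b15/s1 L1-HIT; vc=[11]
#8 0x7c→b15/s1 L1-HIT; vc=[11]
#9 0x1e→b3/s1 MISS; vc=[11,15]
#10 0x28→b5/s1 MISS; vc=[11,15,3]
#11 0x19→b3/s1 VC-HIT; vc=[11,15,5]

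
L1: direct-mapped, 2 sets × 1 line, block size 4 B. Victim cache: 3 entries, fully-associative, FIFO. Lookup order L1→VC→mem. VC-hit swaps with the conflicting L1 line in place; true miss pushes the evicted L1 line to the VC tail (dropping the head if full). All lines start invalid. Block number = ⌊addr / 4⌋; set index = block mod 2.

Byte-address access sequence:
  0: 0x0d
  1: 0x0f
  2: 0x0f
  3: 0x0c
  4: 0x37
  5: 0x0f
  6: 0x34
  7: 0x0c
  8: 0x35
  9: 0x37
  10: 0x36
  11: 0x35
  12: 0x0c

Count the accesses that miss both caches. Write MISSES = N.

0: 0xd (blk 3, set 1) → MISS  vc=[]
1: 0xf (blk 3, set 1) → L1-HIT  vc=[]
2: 0xf (blk 3, set 1) → L1-HIT  vc=[]
3: 0xc (blk 3, set 1) → L1-HIT  vc=[]
4: 0x37 (blk 13, set 1) → MISS  vc=[3]
5: 0xf (blk 3, set 1) → VC-HIT  vc=[13]
6: 0x34 (blk 13, set 1) → VC-HIT  vc=[3]
7: 0xc (blk 3, set 1) → VC-HIT  vc=[13]
8: 0x35 (blk 13, set 1) → VC-HIT  vc=[3]
9: 0x37 (blk 13, set 1) → L1-HIT  vc=[3]
10: 0x36 (blk 13, set 1) → L1-HIT  vc=[3]
11: 0x35 (blk 13, set 1) → L1-HIT  vc=[3]
12: 0xc (blk 3, set 1) → VC-HIT  vc=[13]

MISSES = 2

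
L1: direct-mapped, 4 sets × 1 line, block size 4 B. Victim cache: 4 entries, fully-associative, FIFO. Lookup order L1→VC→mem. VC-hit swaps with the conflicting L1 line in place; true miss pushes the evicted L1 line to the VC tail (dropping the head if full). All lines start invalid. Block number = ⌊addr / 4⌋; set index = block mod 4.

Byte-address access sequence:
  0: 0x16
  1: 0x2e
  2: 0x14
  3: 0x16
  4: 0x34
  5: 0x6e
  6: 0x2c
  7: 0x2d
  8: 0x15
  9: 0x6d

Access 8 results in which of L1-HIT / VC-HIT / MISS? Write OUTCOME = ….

0: 0x16 (blk 5, set 1) → MISS  vc=[]
1: 0x2e (blk 11, set 3) → MISS  vc=[]
2: 0x14 (blk 5, set 1) → L1-HIT  vc=[]
3: 0x16 (blk 5, set 1) → L1-HIT  vc=[]
4: 0x34 (blk 13, set 1) → MISS  vc=[5]
5: 0x6e (blk 27, set 3) → MISS  vc=[5, 11]
6: 0x2c (blk 11, set 3) → VC-HIT  vc=[5, 27]
7: 0x2d (blk 11, set 3) → L1-HIT  vc=[5, 27]
8: 0x15 (blk 5, set 1) → VC-HIT  vc=[13, 27]
9: 0x6d (blk 27, set 3) → VC-HIT  vc=[13, 11]

OUTCOME = VC-HIT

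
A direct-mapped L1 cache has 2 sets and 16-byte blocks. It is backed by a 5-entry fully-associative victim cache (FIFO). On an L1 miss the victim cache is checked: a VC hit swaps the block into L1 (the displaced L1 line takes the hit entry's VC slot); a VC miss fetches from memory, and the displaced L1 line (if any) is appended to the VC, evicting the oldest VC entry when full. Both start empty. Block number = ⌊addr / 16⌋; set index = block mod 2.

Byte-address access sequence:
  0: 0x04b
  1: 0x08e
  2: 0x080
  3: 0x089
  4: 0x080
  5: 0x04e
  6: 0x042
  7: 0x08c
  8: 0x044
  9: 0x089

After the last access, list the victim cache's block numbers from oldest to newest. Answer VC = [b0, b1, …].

VC = [4]

#0 0x4b→b4/s0 MISS; vc=[]
#1 0x8e→b8/s0 MISS; vc=[4]
#2 0x80→b8/s0 L1-HIT; vc=[4]
#3 0x89→b8/s0 L1-HIT; vc=[4]
#4 0x80→b8/s0 L1-HIT; vc=[4]
#5 0x4e→b4/s0 VC-HIT; vc=[8]
#6 0x42→b4/s0 L1-HIT; vc=[8]
#7 0x8c→b8/s0 VC-HIT; vc=[4]
#8 0x44→b4/s0 VC-HIT; vc=[8]
#9 0x89→b8/s0 VC-HIT; vc=[4]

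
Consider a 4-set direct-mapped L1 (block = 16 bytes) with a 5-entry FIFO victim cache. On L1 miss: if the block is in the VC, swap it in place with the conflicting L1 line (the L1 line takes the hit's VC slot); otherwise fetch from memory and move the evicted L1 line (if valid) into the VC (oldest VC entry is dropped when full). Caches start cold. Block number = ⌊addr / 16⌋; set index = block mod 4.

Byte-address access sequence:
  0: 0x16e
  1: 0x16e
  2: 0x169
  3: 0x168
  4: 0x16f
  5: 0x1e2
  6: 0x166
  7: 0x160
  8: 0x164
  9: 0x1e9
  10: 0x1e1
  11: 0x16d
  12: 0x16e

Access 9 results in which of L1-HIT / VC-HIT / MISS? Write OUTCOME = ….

0: 0x16e (blk 22, set 2) → MISS  vc=[]
1: 0x16e (blk 22, set 2) → L1-HIT  vc=[]
2: 0x169 (blk 22, set 2) → L1-HIT  vc=[]
3: 0x168 (blk 22, set 2) → L1-HIT  vc=[]
4: 0x16f (blk 22, set 2) → L1-HIT  vc=[]
5: 0x1e2 (blk 30, set 2) → MISS  vc=[22]
6: 0x166 (blk 22, set 2) → VC-HIT  vc=[30]
7: 0x160 (blk 22, set 2) → L1-HIT  vc=[30]
8: 0x164 (blk 22, set 2) → L1-HIT  vc=[30]
9: 0x1e9 (blk 30, set 2) → VC-HIT  vc=[22]
10: 0x1e1 (blk 30, set 2) → L1-HIT  vc=[22]
11: 0x16d (blk 22, set 2) → VC-HIT  vc=[30]
12: 0x16e (blk 22, set 2) → L1-HIT  vc=[30]

OUTCOME = VC-HIT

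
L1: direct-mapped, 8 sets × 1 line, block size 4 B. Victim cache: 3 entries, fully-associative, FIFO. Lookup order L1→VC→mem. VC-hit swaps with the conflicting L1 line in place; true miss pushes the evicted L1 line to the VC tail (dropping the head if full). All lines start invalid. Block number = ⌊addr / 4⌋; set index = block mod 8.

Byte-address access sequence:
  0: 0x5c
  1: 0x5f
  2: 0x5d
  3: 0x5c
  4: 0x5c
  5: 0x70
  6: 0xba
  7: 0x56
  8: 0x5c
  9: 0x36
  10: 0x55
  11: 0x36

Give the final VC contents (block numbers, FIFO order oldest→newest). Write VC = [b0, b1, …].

VC = [21]

#0 0x5c→b23/s7 MISS; vc=[]
#1 0x5f→b23/s7 L1-HIT; vc=[]
#2 0x5d→b23/s7 L1-HIT; vc=[]
#3 0x5c→b23/s7 L1-HIT; vc=[]
#4 0x5c→b23/s7 L1-HIT; vc=[]
#5 0x70→b28/s4 MISS; vc=[]
#6 0xba→b46/s6 MISS; vc=[]
#7 0x56→b21/s5 MISS; vc=[]
#8 0x5c→b23/s7 L1-HIT; vc=[]
#9 0x36→b13/s5 MISS; vc=[21]
#10 0x55→b21/s5 VC-HIT; vc=[13]
#11 0x36→b13/s5 VC-HIT; vc=[21]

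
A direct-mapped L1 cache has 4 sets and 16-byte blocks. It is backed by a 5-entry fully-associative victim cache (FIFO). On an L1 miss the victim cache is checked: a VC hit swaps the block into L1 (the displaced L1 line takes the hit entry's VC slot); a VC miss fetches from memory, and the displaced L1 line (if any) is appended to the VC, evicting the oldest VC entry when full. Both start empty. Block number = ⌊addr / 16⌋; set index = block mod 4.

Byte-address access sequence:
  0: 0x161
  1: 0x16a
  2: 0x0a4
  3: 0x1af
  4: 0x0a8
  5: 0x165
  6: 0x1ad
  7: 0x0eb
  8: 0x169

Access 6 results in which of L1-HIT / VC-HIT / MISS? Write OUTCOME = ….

#0 0x161→b22/s2 MISS; vc=[]
#1 0x16a→b22/s2 L1-HIT; vc=[]
#2 0xa4→b10/s2 MISS; vc=[22]
#3 0x1af→b26/s2 MISS; vc=[22,10]
#4 0xa8→b10/s2 VC-HIT; vc=[22,26]
#5 0x165→b22/s2 VC-HIT; vc=[10,26]
#6 0x1ad→b26/s2 VC-HIT; vc=[10,22]
#7 0xeb→b14/s2 MISS; vc=[10,22,26]
#8 0x169→b22/s2 VC-HIT; vc=[10,14,26]

OUTCOME = VC-HIT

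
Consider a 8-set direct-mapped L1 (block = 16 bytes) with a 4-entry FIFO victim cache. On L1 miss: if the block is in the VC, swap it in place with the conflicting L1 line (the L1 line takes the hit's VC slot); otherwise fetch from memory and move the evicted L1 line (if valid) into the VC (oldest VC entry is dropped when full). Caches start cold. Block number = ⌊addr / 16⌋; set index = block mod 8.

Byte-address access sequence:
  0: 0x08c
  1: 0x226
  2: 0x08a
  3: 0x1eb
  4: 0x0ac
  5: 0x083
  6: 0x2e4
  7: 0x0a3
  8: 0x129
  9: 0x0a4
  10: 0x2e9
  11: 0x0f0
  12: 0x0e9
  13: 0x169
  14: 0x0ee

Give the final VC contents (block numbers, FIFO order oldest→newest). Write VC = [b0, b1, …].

  [0] addr=0x8c blk=8 s=0: MISS | VC []
  [1] addr=0x226 blk=34 s=2: MISS | VC []
  [2] addr=0x8a blk=8 s=0: L1-HIT | VC []
  [3] addr=0x1eb blk=30 s=6: MISS | VC []
  [4] addr=0xac blk=10 s=2: MISS | VC [34]
  [5] addr=0x83 blk=8 s=0: L1-HIT | VC [34]
  [6] addr=0x2e4 blk=46 s=6: MISS | VC [34, 30]
  [7] addr=0xa3 blk=10 s=2: L1-HIT | VC [34, 30]
  [8] addr=0x129 blk=18 s=2: MISS | VC [34, 30, 10]
  [9] addr=0xa4 blk=10 s=2: VC-HIT | VC [34, 30, 18]
  [10] addr=0x2e9 blk=46 s=6: L1-HIT | VC [34, 30, 18]
  [11] addr=0xf0 blk=15 s=7: MISS | VC [34, 30, 18]
  [12] addr=0xe9 blk=14 s=6: MISS | VC [34, 30, 18, 46]
  [13] addr=0x169 blk=22 s=6: MISS | VC [30, 18, 46, 14]
  [14] addr=0xee blk=14 s=6: VC-HIT | VC [30, 18, 46, 22]

VC = [30, 18, 46, 22]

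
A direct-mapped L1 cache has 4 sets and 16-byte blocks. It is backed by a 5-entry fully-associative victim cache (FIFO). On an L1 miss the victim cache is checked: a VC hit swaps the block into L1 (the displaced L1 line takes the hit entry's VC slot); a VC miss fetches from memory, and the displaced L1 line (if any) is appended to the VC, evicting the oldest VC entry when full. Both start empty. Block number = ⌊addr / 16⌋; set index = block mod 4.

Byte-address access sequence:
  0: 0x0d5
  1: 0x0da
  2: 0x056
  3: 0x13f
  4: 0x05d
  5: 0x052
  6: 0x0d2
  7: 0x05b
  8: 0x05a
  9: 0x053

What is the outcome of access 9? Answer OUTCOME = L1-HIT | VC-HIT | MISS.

OUTCOME = L1-HIT

0: 0xd5 (blk 13, set 1) → MISS  vc=[]
1: 0xda (blk 13, set 1) → L1-HIT  vc=[]
2: 0x56 (blk 5, set 1) → MISS  vc=[13]
3: 0x13f (blk 19, set 3) → MISS  vc=[13]
4: 0x5d (blk 5, set 1) → L1-HIT  vc=[13]
5: 0x52 (blk 5, set 1) → L1-HIT  vc=[13]
6: 0xd2 (blk 13, set 1) → VC-HIT  vc=[5]
7: 0x5b (blk 5, set 1) → VC-HIT  vc=[13]
8: 0x5a (blk 5, set 1) → L1-HIT  vc=[13]
9: 0x53 (blk 5, set 1) → L1-HIT  vc=[13]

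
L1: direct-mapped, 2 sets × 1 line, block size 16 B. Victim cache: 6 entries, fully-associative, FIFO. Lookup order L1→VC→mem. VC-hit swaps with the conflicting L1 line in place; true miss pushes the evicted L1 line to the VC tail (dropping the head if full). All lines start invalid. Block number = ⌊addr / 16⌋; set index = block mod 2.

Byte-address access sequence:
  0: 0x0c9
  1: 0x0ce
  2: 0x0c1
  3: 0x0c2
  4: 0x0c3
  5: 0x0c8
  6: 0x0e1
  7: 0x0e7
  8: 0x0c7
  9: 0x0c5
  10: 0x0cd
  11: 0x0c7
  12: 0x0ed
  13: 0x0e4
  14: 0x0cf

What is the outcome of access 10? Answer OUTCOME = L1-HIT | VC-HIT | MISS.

#0 0xc9→b12/s0 MISS; vc=[]
#1 0xce→b12/s0 L1-HIT; vc=[]
#2 0xc1→b12/s0 L1-HIT; vc=[]
#3 0xc2→b12/s0 L1-HIT; vc=[]
#4 0xc3→b12/s0 L1-HIT; vc=[]
#5 0xc8→b12/s0 L1-HIT; vc=[]
#6 0xe1→b14/s0 MISS; vc=[12]
#7 0xe7→b14/s0 L1-HIT; vc=[12]
#8 0xc7→b12/s0 VC-HIT; vc=[14]
#9 0xc5→b12/s0 L1-HIT; vc=[14]
#10 0xcd→b12/s0 L1-HIT; vc=[14]
#11 0xc7→b12/s0 L1-HIT; vc=[14]
#12 0xed→b14/s0 VC-HIT; vc=[12]
#13 0xe4→b14/s0 L1-HIT; vc=[12]
#14 0xcf→b12/s0 VC-HIT; vc=[14]

OUTCOME = L1-HIT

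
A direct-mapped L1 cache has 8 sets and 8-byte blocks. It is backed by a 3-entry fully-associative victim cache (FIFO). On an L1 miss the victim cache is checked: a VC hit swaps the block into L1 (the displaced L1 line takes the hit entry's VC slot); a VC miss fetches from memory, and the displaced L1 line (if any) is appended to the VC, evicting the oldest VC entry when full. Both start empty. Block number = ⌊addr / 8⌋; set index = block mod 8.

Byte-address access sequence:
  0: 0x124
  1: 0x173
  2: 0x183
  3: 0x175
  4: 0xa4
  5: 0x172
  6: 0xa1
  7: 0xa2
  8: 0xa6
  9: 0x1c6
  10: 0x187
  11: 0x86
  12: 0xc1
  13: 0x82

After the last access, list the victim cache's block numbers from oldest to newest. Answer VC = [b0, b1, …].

VC = [56, 48, 24]

0: 0x124 (blk 36, set 4) → MISS  vc=[]
1: 0x173 (blk 46, set 6) → MISS  vc=[]
2: 0x183 (blk 48, set 0) → MISS  vc=[]
3: 0x175 (blk 46, set 6) → L1-HIT  vc=[]
4: 0xa4 (blk 20, set 4) → MISS  vc=[36]
5: 0x172 (blk 46, set 6) → L1-HIT  vc=[36]
6: 0xa1 (blk 20, set 4) → L1-HIT  vc=[36]
7: 0xa2 (blk 20, set 4) → L1-HIT  vc=[36]
8: 0xa6 (blk 20, set 4) → L1-HIT  vc=[36]
9: 0x1c6 (blk 56, set 0) → MISS  vc=[36, 48]
10: 0x187 (blk 48, set 0) → VC-HIT  vc=[36, 56]
11: 0x86 (blk 16, set 0) → MISS  vc=[36, 56, 48]
12: 0xc1 (blk 24, set 0) → MISS  vc=[56, 48, 16]
13: 0x82 (blk 16, set 0) → VC-HIT  vc=[56, 48, 24]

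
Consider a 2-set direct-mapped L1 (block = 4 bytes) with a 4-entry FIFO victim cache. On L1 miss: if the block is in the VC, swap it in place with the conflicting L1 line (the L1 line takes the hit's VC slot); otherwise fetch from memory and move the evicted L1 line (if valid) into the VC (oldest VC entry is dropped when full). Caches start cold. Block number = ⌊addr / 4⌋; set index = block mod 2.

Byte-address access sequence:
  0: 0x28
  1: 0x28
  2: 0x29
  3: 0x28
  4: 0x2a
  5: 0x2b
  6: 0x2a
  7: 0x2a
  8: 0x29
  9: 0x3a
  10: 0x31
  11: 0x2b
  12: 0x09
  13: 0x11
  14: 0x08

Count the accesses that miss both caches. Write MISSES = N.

  [0] addr=0x28 blk=10 s=0: MISS | VC []
  [1] addr=0x28 blk=10 s=0: L1-HIT | VC []
  [2] addr=0x29 blk=10 s=0: L1-HIT | VC []
  [3] addr=0x28 blk=10 s=0: L1-HIT | VC []
  [4] addr=0x2a blk=10 s=0: L1-HIT | VC []
  [5] addr=0x2b blk=10 s=0: L1-HIT | VC []
  [6] addr=0x2a blk=10 s=0: L1-HIT | VC []
  [7] addr=0x2a blk=10 s=0: L1-HIT | VC []
  [8] addr=0x29 blk=10 s=0: L1-HIT | VC []
  [9] addr=0x3a blk=14 s=0: MISS | VC [10]
  [10] addr=0x31 blk=12 s=0: MISS | VC [10, 14]
  [11] addr=0x2b blk=10 s=0: VC-HIT | VC [12, 14]
  [12] addr=0x9 blk=2 s=0: MISS | VC [12, 14, 10]
  [13] addr=0x11 blk=4 s=0: MISS | VC [12, 14, 10, 2]
  [14] addr=0x8 blk=2 s=0: VC-HIT | VC [12, 14, 10, 4]

MISSES = 5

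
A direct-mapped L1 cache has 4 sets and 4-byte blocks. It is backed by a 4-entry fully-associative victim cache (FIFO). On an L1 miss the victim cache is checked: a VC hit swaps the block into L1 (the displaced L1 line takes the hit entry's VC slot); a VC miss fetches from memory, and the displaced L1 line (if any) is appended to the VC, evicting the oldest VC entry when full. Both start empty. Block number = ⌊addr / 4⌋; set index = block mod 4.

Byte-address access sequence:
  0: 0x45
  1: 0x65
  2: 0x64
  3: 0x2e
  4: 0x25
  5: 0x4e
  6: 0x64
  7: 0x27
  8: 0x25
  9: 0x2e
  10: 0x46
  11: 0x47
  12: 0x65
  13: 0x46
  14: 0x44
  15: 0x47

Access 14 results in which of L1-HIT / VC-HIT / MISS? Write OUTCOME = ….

OUTCOME = L1-HIT

#0 0x45→b17/s1 MISS; vc=[]
#1 0x65→b25/s1 MISS; vc=[17]
#2 0x64→b25/s1 L1-HIT; vc=[17]
#3 0x2e→b11/s3 MISS; vc=[17]
#4 0x25→b9/s1 MISS; vc=[17,25]
#5 0x4e→b19/s3 MISS; vc=[17,25,11]
#6 0x64→b25/s1 VC-HIT; vc=[17,9,11]
#7 0x27→b9/s1 VC-HIT; vc=[17,25,11]
#8 0x25→b9/s1 L1-HIT; vc=[17,25,11]
#9 0x2e→b11/s3 VC-HIT; vc=[17,25,19]
#10 0x46→b17/s1 VC-HIT; vc=[9,25,19]
#11 0x47→b17/s1 L1-HIT; vc=[9,25,19]
#12 0x65→b25/s1 VC-HIT; vc=[9,17,19]
#13 0x46→b17/s1 VC-HIT; vc=[9,25,19]
#14 0x44→b17/s1 L1-HIT; vc=[9,25,19]
#15 0x47→b17/s1 L1-HIT; vc=[9,25,19]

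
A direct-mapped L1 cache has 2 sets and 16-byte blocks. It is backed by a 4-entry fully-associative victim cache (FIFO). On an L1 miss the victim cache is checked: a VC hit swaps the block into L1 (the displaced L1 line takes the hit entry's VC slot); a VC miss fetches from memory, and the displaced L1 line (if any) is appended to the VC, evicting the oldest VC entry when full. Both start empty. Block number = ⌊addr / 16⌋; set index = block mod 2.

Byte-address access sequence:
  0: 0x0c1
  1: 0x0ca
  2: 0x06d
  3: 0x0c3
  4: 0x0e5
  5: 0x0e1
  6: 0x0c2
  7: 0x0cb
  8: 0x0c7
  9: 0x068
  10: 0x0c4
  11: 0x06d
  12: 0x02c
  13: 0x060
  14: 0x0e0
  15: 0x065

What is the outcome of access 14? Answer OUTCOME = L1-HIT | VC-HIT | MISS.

  [0] addr=0xc1 blk=12 s=0: MISS | VC []
  [1] addr=0xca blk=12 s=0: L1-HIT | VC []
  [2] addr=0x6d blk=6 s=0: MISS | VC [12]
  [3] addr=0xc3 blk=12 s=0: VC-HIT | VC [6]
  [4] addr=0xe5 blk=14 s=0: MISS | VC [6, 12]
  [5] addr=0xe1 blk=14 s=0: L1-HIT | VC [6, 12]
  [6] addr=0xc2 blk=12 s=0: VC-HIT | VC [6, 14]
  [7] addr=0xcb blk=12 s=0: L1-HIT | VC [6, 14]
  [8] addr=0xc7 blk=12 s=0: L1-HIT | VC [6, 14]
  [9] addr=0x68 blk=6 s=0: VC-HIT | VC [12, 14]
  [10] addr=0xc4 blk=12 s=0: VC-HIT | VC [6, 14]
  [11] addr=0x6d blk=6 s=0: VC-HIT | VC [12, 14]
  [12] addr=0x2c blk=2 s=0: MISS | VC [12, 14, 6]
  [13] addr=0x60 blk=6 s=0: VC-HIT | VC [12, 14, 2]
  [14] addr=0xe0 blk=14 s=0: VC-HIT | VC [12, 6, 2]
  [15] addr=0x65 blk=6 s=0: VC-HIT | VC [12, 14, 2]

OUTCOME = VC-HIT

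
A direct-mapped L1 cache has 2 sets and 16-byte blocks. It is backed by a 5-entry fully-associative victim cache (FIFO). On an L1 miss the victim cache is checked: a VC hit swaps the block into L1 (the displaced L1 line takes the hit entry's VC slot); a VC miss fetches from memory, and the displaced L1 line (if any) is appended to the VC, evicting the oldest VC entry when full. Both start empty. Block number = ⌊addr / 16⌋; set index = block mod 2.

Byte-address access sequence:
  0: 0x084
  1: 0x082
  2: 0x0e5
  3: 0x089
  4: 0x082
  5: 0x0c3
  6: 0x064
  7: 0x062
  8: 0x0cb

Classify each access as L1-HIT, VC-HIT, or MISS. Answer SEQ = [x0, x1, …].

#0 0x84→b8/s0 MISS; vc=[]
#1 0x82→b8/s0 L1-HIT; vc=[]
#2 0xe5→b14/s0 MISS; vc=[8]
#3 0x89→b8/s0 VC-HIT; vc=[14]
#4 0x82→b8/s0 L1-HIT; vc=[14]
#5 0xc3→b12/s0 MISS; vc=[14,8]
#6 0x64→b6/s0 MISS; vc=[14,8,12]
#7 0x62→b6/s0 L1-HIT; vc=[14,8,12]
#8 0xcb→b12/s0 VC-HIT; vc=[14,8,6]

SEQ = [MISS, L1-HIT, MISS, VC-HIT, L1-HIT, MISS, MISS, L1-HIT, VC-HIT]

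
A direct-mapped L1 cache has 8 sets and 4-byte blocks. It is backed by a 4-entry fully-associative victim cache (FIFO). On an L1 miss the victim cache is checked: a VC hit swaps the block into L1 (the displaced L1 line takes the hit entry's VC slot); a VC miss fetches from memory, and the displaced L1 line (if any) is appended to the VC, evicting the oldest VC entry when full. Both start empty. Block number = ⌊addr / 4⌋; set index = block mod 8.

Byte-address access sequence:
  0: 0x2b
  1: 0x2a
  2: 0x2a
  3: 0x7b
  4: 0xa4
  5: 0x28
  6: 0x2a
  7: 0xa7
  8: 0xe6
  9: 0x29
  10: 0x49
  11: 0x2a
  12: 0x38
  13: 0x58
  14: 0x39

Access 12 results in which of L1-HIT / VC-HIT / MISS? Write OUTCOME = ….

0: 0x2b (blk 10, set 2) → MISS  vc=[]
1: 0x2a (blk 10, set 2) → L1-HIT  vc=[]
2: 0x2a (blk 10, set 2) → L1-HIT  vc=[]
3: 0x7b (blk 30, set 6) → MISS  vc=[]
4: 0xa4 (blk 41, set 1) → MISS  vc=[]
5: 0x28 (blk 10, set 2) → L1-HIT  vc=[]
6: 0x2a (blk 10, set 2) → L1-HIT  vc=[]
7: 0xa7 (blk 41, set 1) → L1-HIT  vc=[]
8: 0xe6 (blk 57, set 1) → MISS  vc=[41]
9: 0x29 (blk 10, set 2) → L1-HIT  vc=[41]
10: 0x49 (blk 18, set 2) → MISS  vc=[41, 10]
11: 0x2a (blk 10, set 2) → VC-HIT  vc=[41, 18]
12: 0x38 (blk 14, set 6) → MISS  vc=[41, 18, 30]
13: 0x58 (blk 22, set 6) → MISS  vc=[41, 18, 30, 14]
14: 0x39 (blk 14, set 6) → VC-HIT  vc=[41, 18, 30, 22]

OUTCOME = MISS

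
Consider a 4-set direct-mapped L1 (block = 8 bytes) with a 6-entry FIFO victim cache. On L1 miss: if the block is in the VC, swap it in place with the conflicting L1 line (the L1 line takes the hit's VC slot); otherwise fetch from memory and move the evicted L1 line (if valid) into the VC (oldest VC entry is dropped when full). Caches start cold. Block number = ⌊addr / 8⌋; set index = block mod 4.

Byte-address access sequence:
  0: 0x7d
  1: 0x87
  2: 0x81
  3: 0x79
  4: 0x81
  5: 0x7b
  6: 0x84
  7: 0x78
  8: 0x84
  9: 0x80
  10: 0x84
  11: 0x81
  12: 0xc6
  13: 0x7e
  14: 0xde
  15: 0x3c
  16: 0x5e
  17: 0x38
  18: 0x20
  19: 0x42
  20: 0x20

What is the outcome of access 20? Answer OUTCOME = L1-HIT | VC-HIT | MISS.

0: 0x7d (blk 15, set 3) → MISS  vc=[]
1: 0x87 (blk 16, set 0) → MISS  vc=[]
2: 0x81 (blk 16, set 0) → L1-HIT  vc=[]
3: 0x79 (blk 15, set 3) → L1-HIT  vc=[]
4: 0x81 (blk 16, set 0) → L1-HIT  vc=[]
5: 0x7b (blk 15, set 3) → L1-HIT  vc=[]
6: 0x84 (blk 16, set 0) → L1-HIT  vc=[]
7: 0x78 (blk 15, set 3) → L1-HIT  vc=[]
8: 0x84 (blk 16, set 0) → L1-HIT  vc=[]
9: 0x80 (blk 16, set 0) → L1-HIT  vc=[]
10: 0x84 (blk 16, set 0) → L1-HIT  vc=[]
11: 0x81 (blk 16, set 0) → L1-HIT  vc=[]
12: 0xc6 (blk 24, set 0) → MISS  vc=[16]
13: 0x7e (blk 15, set 3) → L1-HIT  vc=[16]
14: 0xde (blk 27, set 3) → MISS  vc=[16, 15]
15: 0x3c (blk 7, set 3) → MISS  vc=[16, 15, 27]
16: 0x5e (blk 11, set 3) → MISS  vc=[16, 15, 27, 7]
17: 0x38 (blk 7, set 3) → VC-HIT  vc=[16, 15, 27, 11]
18: 0x20 (blk 4, set 0) → MISS  vc=[16, 15, 27, 11, 24]
19: 0x42 (blk 8, set 0) → MISS  vc=[16, 15, 27, 11, 24, 4]
20: 0x20 (blk 4, set 0) → VC-HIT  vc=[16, 15, 27, 11, 24, 8]

OUTCOME = VC-HIT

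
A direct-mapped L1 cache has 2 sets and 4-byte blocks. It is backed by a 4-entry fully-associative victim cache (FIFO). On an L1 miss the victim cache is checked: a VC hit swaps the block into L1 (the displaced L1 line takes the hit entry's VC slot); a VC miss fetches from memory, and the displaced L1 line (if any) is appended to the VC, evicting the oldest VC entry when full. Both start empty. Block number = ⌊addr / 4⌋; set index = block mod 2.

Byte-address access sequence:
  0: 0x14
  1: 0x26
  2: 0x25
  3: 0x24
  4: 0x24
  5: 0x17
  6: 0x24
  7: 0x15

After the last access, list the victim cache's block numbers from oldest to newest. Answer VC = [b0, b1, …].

VC = [9]

#0 0x14→b5/s1 MISS; vc=[]
#1 0x26→b9/s1 MISS; vc=[5]
#2 0x25→b9/s1 L1-HIT; vc=[5]
#3 0x24→b9/s1 L1-HIT; vc=[5]
#4 0x24→b9/s1 L1-HIT; vc=[5]
#5 0x17→b5/s1 VC-HIT; vc=[9]
#6 0x24→b9/s1 VC-HIT; vc=[5]
#7 0x15→b5/s1 VC-HIT; vc=[9]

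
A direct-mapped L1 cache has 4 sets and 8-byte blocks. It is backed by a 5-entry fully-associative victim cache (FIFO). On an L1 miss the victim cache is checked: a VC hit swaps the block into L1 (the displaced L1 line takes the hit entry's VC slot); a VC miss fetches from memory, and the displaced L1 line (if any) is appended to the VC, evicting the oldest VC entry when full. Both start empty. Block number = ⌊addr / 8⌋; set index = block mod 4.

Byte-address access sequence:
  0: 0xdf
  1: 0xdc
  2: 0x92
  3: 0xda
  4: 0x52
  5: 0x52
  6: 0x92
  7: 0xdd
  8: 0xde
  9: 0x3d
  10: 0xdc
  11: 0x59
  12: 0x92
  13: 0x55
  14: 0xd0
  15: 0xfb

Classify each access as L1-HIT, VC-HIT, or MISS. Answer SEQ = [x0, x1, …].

SEQ = [MISS, L1-HIT, MISS, L1-HIT, MISS, L1-HIT, VC-HIT, L1-HIT, L1-HIT, MISS, VC-HIT, MISS, L1-HIT, VC-HIT, MISS, MISS]

#0 0xdf→b27/s3 MISS; vc=[]
#1 0xdc→b27/s3 L1-HIT; vc=[]
#2 0x92→b18/s2 MISS; vc=[]
#3 0xda→b27/s3 L1-HIT; vc=[]
#4 0x52→b10/s2 MISS; vc=[18]
#5 0x52→b10/s2 L1-HIT; vc=[18]
#6 0x92→b18/s2 VC-HIT; vc=[10]
#7 0xdd→b27/s3 L1-HIT; vc=[10]
#8 0xde→b27/s3 L1-HIT; vc=[10]
#9 0x3d→b7/s3 MISS; vc=[10,27]
#10 0xdc→b27/s3 VC-HIT; vc=[10,7]
#11 0x59→b11/s3 MISS; vc=[10,7,27]
#12 0x92→b18/s2 L1-HIT; vc=[10,7,27]
#13 0x55→b10/s2 VC-HIT; vc=[18,7,27]
#14 0xd0→b26/s2 MISS; vc=[18,7,27,10]
#15 0xfb→b31/s3 MISS; vc=[18,7,27,10,11]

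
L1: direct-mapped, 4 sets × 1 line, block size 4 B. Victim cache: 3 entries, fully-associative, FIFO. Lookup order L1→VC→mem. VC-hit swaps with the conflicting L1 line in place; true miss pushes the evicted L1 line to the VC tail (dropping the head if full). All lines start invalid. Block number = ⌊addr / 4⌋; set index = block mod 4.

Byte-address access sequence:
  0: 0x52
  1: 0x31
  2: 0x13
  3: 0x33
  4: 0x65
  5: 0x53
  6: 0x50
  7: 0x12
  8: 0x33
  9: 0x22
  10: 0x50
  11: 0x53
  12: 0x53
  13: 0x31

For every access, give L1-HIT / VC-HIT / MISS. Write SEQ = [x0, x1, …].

SEQ = [MISS, MISS, MISS, VC-HIT, MISS, VC-HIT, L1-HIT, VC-HIT, VC-HIT, MISS, VC-HIT, L1-HIT, L1-HIT, VC-HIT]

#0 0x52→b20/s0 MISS; vc=[]
#1 0x31→b12/s0 MISS; vc=[20]
#2 0x13→b4/s0 MISS; vc=[20,12]
#3 0x33→b12/s0 VC-HIT; vc=[20,4]
#4 0x65→b25/s1 MISS; vc=[20,4]
#5 0x53→b20/s0 VC-HIT; vc=[12,4]
#6 0x50→b20/s0 L1-HIT; vc=[12,4]
#7 0x12→b4/s0 VC-HIT; vc=[12,20]
#8 0x33→b12/s0 VC-HIT; vc=[4,20]
#9 0x22→b8/s0 MISS; vc=[4,20,12]
#10 0x50→b20/s0 VC-HIT; vc=[4,8,12]
#11 0x53→b20/s0 L1-HIT; vc=[4,8,12]
#12 0x53→b20/s0 L1-HIT; vc=[4,8,12]
#13 0x31→b12/s0 VC-HIT; vc=[4,8,20]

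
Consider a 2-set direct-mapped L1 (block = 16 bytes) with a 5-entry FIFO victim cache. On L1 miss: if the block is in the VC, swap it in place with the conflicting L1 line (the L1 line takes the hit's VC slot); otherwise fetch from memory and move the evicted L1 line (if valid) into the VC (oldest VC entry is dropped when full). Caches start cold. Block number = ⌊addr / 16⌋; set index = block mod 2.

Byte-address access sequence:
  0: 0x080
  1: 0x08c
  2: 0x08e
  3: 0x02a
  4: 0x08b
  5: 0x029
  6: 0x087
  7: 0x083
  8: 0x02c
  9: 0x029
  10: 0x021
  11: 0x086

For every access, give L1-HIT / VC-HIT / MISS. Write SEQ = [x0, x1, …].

SEQ = [MISS, L1-HIT, L1-HIT, MISS, VC-HIT, VC-HIT, VC-HIT, L1-HIT, VC-HIT, L1-HIT, L1-HIT, VC-HIT]

0: 0x80 (blk 8, set 0) → MISS  vc=[]
1: 0x8c (blk 8, set 0) → L1-HIT  vc=[]
2: 0x8e (blk 8, set 0) → L1-HIT  vc=[]
3: 0x2a (blk 2, set 0) → MISS  vc=[8]
4: 0x8b (blk 8, set 0) → VC-HIT  vc=[2]
5: 0x29 (blk 2, set 0) → VC-HIT  vc=[8]
6: 0x87 (blk 8, set 0) → VC-HIT  vc=[2]
7: 0x83 (blk 8, set 0) → L1-HIT  vc=[2]
8: 0x2c (blk 2, set 0) → VC-HIT  vc=[8]
9: 0x29 (blk 2, set 0) → L1-HIT  vc=[8]
10: 0x21 (blk 2, set 0) → L1-HIT  vc=[8]
11: 0x86 (blk 8, set 0) → VC-HIT  vc=[2]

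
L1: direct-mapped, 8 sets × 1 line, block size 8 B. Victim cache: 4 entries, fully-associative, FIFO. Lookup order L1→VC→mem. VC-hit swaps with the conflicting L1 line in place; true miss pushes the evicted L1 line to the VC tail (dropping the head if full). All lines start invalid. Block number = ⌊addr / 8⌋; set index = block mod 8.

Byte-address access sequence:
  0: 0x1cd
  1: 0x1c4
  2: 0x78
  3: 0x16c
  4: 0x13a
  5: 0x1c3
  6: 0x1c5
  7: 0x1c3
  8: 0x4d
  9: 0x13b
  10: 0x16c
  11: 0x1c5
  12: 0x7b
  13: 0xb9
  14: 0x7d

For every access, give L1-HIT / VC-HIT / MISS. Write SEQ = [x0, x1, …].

SEQ = [MISS, MISS, MISS, MISS, MISS, L1-HIT, L1-HIT, L1-HIT, MISS, L1-HIT, L1-HIT, L1-HIT, VC-HIT, MISS, VC-HIT]

#0 0x1cd→b57/s1 MISS; vc=[]
#1 0x1c4→b56/s0 MISS; vc=[]
#2 0x78→b15/s7 MISS; vc=[]
#3 0x16c→b45/s5 MISS; vc=[]
#4 0x13a→b39/s7 MISS; vc=[15]
#5 0x1c3→b56/s0 L1-HIT; vc=[15]
#6 0x1c5→b56/s0 L1-HIT; vc=[15]
#7 0x1c3→b56/s0 L1-HIT; vc=[15]
#8 0x4d→b9/s1 MISS; vc=[15,57]
#9 0x13b→b39/s7 L1-HIT; vc=[15,57]
#10 0x16c→b45/s5 L1-HIT; vc=[15,57]
#11 0x1c5→b56/s0 L1-HIT; vc=[15,57]
#12 0x7b→b15/s7 VC-HIT; vc=[39,57]
#13 0xb9→b23/s7 MISS; vc=[39,57,15]
#14 0x7d→b15/s7 VC-HIT; vc=[39,57,23]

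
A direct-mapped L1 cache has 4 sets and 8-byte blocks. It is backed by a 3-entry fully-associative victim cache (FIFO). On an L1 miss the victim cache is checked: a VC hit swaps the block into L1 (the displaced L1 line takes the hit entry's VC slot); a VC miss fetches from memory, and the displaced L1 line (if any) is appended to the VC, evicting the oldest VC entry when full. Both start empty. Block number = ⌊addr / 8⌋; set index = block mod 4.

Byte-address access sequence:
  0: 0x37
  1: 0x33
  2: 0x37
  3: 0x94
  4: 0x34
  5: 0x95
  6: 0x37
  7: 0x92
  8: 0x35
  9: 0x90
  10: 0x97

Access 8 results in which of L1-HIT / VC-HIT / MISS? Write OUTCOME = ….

#0 0x37→b6/s2 MISS; vc=[]
#1 0x33→b6/s2 L1-HIT; vc=[]
#2 0x37→b6/s2 L1-HIT; vc=[]
#3 0x94→b18/s2 MISS; vc=[6]
#4 0x34→b6/s2 VC-HIT; vc=[18]
#5 0x95→b18/s2 VC-HIT; vc=[6]
#6 0x37→b6/s2 VC-HIT; vc=[18]
#7 0x92→b18/s2 VC-HIT; vc=[6]
#8 0x35→b6/s2 VC-HIT; vc=[18]
#9 0x90→b18/s2 VC-HIT; vc=[6]
#10 0x97→b18/s2 L1-HIT; vc=[6]

OUTCOME = VC-HIT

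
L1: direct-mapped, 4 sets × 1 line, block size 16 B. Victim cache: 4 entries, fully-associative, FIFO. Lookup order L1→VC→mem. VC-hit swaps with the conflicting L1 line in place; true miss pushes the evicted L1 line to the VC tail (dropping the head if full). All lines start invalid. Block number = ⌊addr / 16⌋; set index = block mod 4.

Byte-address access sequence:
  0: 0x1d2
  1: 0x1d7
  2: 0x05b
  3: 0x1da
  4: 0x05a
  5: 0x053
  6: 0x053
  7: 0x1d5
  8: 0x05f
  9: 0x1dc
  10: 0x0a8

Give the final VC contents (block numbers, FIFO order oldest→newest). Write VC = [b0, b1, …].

  [0] addr=0x1d2 blk=29 s=1: MISS | VC []
  [1] addr=0x1d7 blk=29 s=1: L1-HIT | VC []
  [2] addr=0x5b blk=5 s=1: MISS | VC [29]
  [3] addr=0x1da blk=29 s=1: VC-HIT | VC [5]
  [4] addr=0x5a blk=5 s=1: VC-HIT | VC [29]
  [5] addr=0x53 blk=5 s=1: L1-HIT | VC [29]
  [6] addr=0x53 blk=5 s=1: L1-HIT | VC [29]
  [7] addr=0x1d5 blk=29 s=1: VC-HIT | VC [5]
  [8] addr=0x5f blk=5 s=1: VC-HIT | VC [29]
  [9] addr=0x1dc blk=29 s=1: VC-HIT | VC [5]
  [10] addr=0xa8 blk=10 s=2: MISS | VC [5]

VC = [5]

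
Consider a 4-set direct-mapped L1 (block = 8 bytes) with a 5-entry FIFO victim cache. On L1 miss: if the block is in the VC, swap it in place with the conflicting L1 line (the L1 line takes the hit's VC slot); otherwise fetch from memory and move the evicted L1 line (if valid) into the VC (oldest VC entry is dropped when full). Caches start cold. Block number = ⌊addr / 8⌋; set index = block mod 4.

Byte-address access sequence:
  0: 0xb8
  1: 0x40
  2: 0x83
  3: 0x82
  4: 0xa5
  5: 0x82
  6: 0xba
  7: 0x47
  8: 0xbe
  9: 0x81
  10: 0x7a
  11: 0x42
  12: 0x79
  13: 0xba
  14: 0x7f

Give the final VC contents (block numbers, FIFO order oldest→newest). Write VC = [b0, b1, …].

VC = [16, 20, 23]

  [0] addr=0xb8 blk=23 s=3: MISS | VC []
  [1] addr=0x40 blk=8 s=0: MISS | VC []
  [2] addr=0x83 blk=16 s=0: MISS | VC [8]
  [3] addr=0x82 blk=16 s=0: L1-HIT | VC [8]
  [4] addr=0xa5 blk=20 s=0: MISS | VC [8, 16]
  [5] addr=0x82 blk=16 s=0: VC-HIT | VC [8, 20]
  [6] addr=0xba blk=23 s=3: L1-HIT | VC [8, 20]
  [7] addr=0x47 blk=8 s=0: VC-HIT | VC [16, 20]
  [8] addr=0xbe blk=23 s=3: L1-HIT | VC [16, 20]
  [9] addr=0x81 blk=16 s=0: VC-HIT | VC [8, 20]
  [10] addr=0x7a blk=15 s=3: MISS | VC [8, 20, 23]
  [11] addr=0x42 blk=8 s=0: VC-HIT | VC [16, 20, 23]
  [12] addr=0x79 blk=15 s=3: L1-HIT | VC [16, 20, 23]
  [13] addr=0xba blk=23 s=3: VC-HIT | VC [16, 20, 15]
  [14] addr=0x7f blk=15 s=3: VC-HIT | VC [16, 20, 23]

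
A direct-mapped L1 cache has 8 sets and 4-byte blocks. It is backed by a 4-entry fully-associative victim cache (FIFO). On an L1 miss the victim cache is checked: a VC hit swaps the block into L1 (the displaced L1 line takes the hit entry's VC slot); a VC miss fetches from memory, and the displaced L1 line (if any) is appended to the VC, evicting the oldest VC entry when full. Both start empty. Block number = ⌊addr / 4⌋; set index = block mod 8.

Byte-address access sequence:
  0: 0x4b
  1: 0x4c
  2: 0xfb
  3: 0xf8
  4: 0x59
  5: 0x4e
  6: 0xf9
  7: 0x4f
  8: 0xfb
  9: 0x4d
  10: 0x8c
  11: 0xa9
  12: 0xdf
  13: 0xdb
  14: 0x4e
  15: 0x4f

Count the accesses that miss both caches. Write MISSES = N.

MISSES = 8

#0 0x4b→b18/s2 MISS; vc=[]
#1 0x4c→b19/s3 MISS; vc=[]
#2 0xfb→b62/s6 MISS; vc=[]
#3 0xf8→b62/s6 L1-HIT; vc=[]
#4 0x59→b22/s6 MISS; vc=[62]
#5 0x4e→b19/s3 L1-HIT; vc=[62]
#6 0xf9→b62/s6 VC-HIT; vc=[22]
#7 0x4f→b19/s3 L1-HIT; vc=[22]
#8 0xfb→b62/s6 L1-HIT; vc=[22]
#9 0x4d→b19/s3 L1-HIT; vc=[22]
#10 0x8c→b35/s3 MISS; vc=[22,19]
#11 0xa9→b42/s2 MISS; vc=[22,19,18]
#12 0xdf→b55/s7 MISS; vc=[22,19,18]
#13 0xdb→b54/s6 MISS; vc=[22,19,18,62]
#14 0x4e→b19/s3 VC-HIT; vc=[22,35,18,62]
#15 0x4f→b19/s3 L1-HIT; vc=[22,35,18,62]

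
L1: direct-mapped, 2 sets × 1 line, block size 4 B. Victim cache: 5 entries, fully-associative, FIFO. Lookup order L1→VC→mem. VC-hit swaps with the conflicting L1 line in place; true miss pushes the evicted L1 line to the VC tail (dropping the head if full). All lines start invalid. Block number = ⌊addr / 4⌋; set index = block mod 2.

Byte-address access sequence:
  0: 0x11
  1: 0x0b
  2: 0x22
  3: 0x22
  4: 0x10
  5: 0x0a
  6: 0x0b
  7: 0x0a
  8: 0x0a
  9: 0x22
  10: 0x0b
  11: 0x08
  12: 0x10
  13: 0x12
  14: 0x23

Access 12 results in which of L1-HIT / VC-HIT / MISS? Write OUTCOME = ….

0: 0x11 (blk 4, set 0) → MISS  vc=[]
1: 0xb (blk 2, set 0) → MISS  vc=[4]
2: 0x22 (blk 8, set 0) → MISS  vc=[4, 2]
3: 0x22 (blk 8, set 0) → L1-HIT  vc=[4, 2]
4: 0x10 (blk 4, set 0) → VC-HIT  vc=[8, 2]
5: 0xa (blk 2, set 0) → VC-HIT  vc=[8, 4]
6: 0xb (blk 2, set 0) → L1-HIT  vc=[8, 4]
7: 0xa (blk 2, set 0) → L1-HIT  vc=[8, 4]
8: 0xa (blk 2, set 0) → L1-HIT  vc=[8, 4]
9: 0x22 (blk 8, set 0) → VC-HIT  vc=[2, 4]
10: 0xb (blk 2, set 0) → VC-HIT  vc=[8, 4]
11: 0x8 (blk 2, set 0) → L1-HIT  vc=[8, 4]
12: 0x10 (blk 4, set 0) → VC-HIT  vc=[8, 2]
13: 0x12 (blk 4, set 0) → L1-HIT  vc=[8, 2]
14: 0x23 (blk 8, set 0) → VC-HIT  vc=[4, 2]

OUTCOME = VC-HIT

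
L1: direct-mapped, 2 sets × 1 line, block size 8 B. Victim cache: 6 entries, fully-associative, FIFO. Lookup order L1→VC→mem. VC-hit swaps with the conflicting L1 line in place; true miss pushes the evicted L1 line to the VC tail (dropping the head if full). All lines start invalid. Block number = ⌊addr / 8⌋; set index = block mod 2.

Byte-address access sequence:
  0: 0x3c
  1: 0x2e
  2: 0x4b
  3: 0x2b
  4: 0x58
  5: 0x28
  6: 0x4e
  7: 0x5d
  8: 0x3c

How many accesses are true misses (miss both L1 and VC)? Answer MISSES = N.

0: 0x3c (blk 7, set 1) → MISS  vc=[]
1: 0x2e (blk 5, set 1) → MISS  vc=[7]
2: 0x4b (blk 9, set 1) → MISS  vc=[7, 5]
3: 0x2b (blk 5, set 1) → VC-HIT  vc=[7, 9]
4: 0x58 (blk 11, set 1) → MISS  vc=[7, 9, 5]
5: 0x28 (blk 5, set 1) → VC-HIT  vc=[7, 9, 11]
6: 0x4e (blk 9, set 1) → VC-HIT  vc=[7, 5, 11]
7: 0x5d (blk 11, set 1) → VC-HIT  vc=[7, 5, 9]
8: 0x3c (blk 7, set 1) → VC-HIT  vc=[11, 5, 9]

MISSES = 4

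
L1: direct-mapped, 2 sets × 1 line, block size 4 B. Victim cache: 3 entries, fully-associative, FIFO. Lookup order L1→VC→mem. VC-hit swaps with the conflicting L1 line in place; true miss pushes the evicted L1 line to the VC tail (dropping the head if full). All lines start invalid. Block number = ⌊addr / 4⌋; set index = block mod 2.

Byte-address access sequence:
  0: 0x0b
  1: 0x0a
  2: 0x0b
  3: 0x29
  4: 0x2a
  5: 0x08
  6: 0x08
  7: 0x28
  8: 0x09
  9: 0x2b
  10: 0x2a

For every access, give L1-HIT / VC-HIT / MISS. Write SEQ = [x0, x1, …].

#0 0xb→b2/s0 MISS; vc=[]
#1 0xa→b2/s0 L1-HIT; vc=[]
#2 0xb→b2/s0 L1-HIT; vc=[]
#3 0x29→b10/s0 MISS; vc=[2]
#4 0x2a→b10/s0 L1-HIT; vc=[2]
#5 0x8→b2/s0 VC-HIT; vc=[10]
#6 0x8→b2/s0 L1-HIT; vc=[10]
#7 0x28→b10/s0 VC-HIT; vc=[2]
#8 0x9→b2/s0 VC-HIT; vc=[10]
#9 0x2b→b10/s0 VC-HIT; vc=[2]
#10 0x2a→b10/s0 L1-HIT; vc=[2]

SEQ = [MISS, L1-HIT, L1-HIT, MISS, L1-HIT, VC-HIT, L1-HIT, VC-HIT, VC-HIT, VC-HIT, L1-HIT]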